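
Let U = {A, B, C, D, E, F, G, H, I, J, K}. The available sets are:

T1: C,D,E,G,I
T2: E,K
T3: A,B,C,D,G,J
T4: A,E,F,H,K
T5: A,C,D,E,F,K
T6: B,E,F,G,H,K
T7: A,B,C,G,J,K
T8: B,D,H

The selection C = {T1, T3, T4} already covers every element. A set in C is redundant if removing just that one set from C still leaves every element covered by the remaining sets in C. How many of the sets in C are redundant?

Drop T1: I uncovered — not redundant.
Drop T3: B, J uncovered — not redundant.
Drop T4: F, H, K uncovered — not redundant.
None of the sets in C is redundant.

0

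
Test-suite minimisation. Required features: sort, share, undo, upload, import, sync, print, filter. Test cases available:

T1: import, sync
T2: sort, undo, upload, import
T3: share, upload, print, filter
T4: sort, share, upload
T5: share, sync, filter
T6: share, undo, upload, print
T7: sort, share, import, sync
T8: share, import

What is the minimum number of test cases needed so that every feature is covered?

T1, T2, T3 together cover {sort, share, undo, upload, import, sync, print, filter} — every feature.
No 2 of the 8 test cases cover everything (all 28 pairs fall short), so 3 is minimum.

3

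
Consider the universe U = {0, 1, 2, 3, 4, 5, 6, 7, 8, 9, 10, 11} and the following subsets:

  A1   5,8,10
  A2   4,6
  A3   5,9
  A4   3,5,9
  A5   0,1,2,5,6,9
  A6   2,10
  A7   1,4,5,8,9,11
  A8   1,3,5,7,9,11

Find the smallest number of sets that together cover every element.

4

A1, A2, A5, A8 together cover {0, 1, 2, 3, 4, 5, 6, 7, 8, 9, 10, 11} — every element.
No 3 of the 8 sets cover everything (all 56 triples fall short), so 4 is minimum.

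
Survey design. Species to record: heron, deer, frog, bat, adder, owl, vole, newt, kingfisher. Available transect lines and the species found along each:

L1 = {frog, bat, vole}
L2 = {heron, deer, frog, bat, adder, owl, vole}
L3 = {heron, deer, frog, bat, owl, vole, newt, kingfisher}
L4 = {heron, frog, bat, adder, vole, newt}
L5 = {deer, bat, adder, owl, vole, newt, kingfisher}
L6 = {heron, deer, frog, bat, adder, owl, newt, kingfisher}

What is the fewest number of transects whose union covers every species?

L1, L6 together cover {heron, deer, frog, bat, adder, owl, vole, newt, kingfisher} — every species.
No single transect contains all 9 species, so 2 is optimal.

2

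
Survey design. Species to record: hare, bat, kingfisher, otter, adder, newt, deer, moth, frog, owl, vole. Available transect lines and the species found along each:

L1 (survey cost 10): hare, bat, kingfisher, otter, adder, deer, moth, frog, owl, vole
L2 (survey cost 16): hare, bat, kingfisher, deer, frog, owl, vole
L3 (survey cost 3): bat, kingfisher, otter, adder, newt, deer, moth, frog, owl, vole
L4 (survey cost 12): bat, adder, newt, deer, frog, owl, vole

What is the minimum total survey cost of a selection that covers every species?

13

L1, L3 cover every species at survey cost 10 + 3 = 13.
Any cover uses at least 2 transects; among all covering selections none totals below 13.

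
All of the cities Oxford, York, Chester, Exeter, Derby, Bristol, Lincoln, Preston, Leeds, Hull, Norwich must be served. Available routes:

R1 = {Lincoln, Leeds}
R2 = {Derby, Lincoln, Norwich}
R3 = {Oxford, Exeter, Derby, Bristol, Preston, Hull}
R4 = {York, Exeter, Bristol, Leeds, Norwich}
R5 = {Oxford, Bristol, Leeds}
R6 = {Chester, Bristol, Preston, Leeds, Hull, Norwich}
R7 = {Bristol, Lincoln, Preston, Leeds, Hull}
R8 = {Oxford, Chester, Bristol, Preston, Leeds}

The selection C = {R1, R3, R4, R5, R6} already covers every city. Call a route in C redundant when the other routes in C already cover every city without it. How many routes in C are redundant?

Drop R1: Lincoln uncovered — not redundant.
Drop R3: Derby uncovered — not redundant.
Drop R4: York uncovered — not redundant.
Drop R5: the rest still cover every city — redundant.
Drop R6: Chester uncovered — not redundant.
1 redundant: R5.

1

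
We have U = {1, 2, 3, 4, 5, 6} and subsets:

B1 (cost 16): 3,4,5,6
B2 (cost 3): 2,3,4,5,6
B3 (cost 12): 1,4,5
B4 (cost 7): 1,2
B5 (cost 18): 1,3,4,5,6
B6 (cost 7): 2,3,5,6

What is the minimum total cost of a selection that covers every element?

B2, B4 cover every element at cost 3 + 7 = 10.
Any cover uses at least 2 sets; among all covering selections none totals below 10.

10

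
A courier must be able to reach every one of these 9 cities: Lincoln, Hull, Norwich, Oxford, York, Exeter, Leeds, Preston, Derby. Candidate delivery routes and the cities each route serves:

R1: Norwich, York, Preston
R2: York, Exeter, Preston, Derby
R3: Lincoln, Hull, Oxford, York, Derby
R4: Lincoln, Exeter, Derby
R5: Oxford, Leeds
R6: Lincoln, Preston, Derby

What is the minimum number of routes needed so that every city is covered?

4

R1, R2, R3, R5 together cover {Lincoln, Hull, Norwich, Oxford, York, Exeter, Leeds, Preston, Derby} — every city.
No 3 of the 6 routes cover everything (all 20 triples fall short), so 4 is minimum.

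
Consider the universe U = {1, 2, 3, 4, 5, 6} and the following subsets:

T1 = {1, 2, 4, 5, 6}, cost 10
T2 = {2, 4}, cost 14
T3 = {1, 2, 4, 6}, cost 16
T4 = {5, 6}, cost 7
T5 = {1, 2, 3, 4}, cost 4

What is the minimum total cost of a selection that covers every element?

11

T4, T5 cover every element at cost 7 + 4 = 11.
Any cover uses at least 2 sets; among all covering selections none totals below 11.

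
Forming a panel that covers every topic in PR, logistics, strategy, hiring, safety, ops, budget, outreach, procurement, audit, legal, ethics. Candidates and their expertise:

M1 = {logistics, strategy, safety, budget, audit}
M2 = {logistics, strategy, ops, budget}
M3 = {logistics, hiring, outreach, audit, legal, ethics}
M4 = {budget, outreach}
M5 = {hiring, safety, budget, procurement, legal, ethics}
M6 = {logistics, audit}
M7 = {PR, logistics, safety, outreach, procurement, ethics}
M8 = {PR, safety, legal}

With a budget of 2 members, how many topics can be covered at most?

9

Choosing M1, M3 covers {logistics, strategy, hiring, safety, budget, outreach, audit, legal, ethics} — 9 topics.
No choice of 2 members does better; here PR, ops, procurement are left uncovered.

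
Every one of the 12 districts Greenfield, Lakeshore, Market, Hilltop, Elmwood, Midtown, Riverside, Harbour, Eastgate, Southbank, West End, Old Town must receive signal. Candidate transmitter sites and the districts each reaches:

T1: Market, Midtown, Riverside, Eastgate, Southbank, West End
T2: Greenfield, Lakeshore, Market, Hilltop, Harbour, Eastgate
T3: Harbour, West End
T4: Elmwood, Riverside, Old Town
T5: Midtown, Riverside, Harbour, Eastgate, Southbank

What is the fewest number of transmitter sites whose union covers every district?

T1, T2, T4 together cover {Greenfield, Lakeshore, Market, Hilltop, Elmwood, Midtown, Riverside, Harbour, Eastgate, Southbank, West End, Old Town} — every district.
No 2 of the 5 transmitter sites cover everything (all 10 pairs fall short), so 3 is minimum.

3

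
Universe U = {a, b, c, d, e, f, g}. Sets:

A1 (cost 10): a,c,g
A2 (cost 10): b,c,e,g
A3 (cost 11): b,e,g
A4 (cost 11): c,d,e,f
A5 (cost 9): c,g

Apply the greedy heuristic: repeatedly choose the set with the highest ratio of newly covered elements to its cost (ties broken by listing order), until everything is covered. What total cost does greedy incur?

Pick 1: A2 adds 4 new (b, c, e, g) at cost 10 (ratio 4/10).
Pick 2: A4 adds 2 new (d, f) at cost 11 (ratio 2/11).
Pick 3: A1 adds 1 new (a) at cost 10 (ratio 1/10).
Greedy total cost: 10 + 11 + 10 = 31.

31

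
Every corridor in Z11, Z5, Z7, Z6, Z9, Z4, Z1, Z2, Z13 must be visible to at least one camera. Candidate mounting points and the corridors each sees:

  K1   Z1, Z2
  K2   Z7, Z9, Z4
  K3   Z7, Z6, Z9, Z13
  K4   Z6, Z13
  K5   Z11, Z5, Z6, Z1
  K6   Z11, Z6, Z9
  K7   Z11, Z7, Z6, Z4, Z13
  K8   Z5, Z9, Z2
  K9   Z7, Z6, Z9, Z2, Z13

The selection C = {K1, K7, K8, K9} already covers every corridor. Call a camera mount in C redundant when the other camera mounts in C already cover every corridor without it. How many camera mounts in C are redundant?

1

Drop K1: Z1 uncovered — not redundant.
Drop K7: Z11, Z4 uncovered — not redundant.
Drop K8: Z5 uncovered — not redundant.
Drop K9: the rest still cover every corridor — redundant.
1 redundant: K9.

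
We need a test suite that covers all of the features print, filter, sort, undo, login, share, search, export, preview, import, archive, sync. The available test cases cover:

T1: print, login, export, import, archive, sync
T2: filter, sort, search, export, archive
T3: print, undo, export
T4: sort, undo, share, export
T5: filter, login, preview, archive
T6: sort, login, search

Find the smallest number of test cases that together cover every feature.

T1, T2, T4, T5 together cover {print, filter, sort, undo, login, share, search, export, preview, import, archive, sync} — every feature.
No 3 of the 6 test cases cover everything (all 20 triples fall short), so 4 is minimum.

4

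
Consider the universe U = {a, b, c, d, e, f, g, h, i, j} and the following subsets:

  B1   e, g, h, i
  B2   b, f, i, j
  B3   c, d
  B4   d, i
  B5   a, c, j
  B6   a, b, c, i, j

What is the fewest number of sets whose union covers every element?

B1, B2, B3, B5 together cover {a, b, c, d, e, f, g, h, i, j} — every element.
No 3 of the 6 sets cover everything (all 20 triples fall short), so 4 is minimum.

4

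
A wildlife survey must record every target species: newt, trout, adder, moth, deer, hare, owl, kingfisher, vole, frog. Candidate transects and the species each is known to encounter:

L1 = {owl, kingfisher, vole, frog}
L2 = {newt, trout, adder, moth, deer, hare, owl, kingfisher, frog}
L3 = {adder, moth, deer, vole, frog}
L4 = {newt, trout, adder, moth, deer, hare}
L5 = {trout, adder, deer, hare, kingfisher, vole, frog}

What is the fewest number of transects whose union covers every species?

2

L1, L2 together cover {newt, trout, adder, moth, deer, hare, owl, kingfisher, vole, frog} — every species.
No single transect contains all 10 species, so 2 is optimal.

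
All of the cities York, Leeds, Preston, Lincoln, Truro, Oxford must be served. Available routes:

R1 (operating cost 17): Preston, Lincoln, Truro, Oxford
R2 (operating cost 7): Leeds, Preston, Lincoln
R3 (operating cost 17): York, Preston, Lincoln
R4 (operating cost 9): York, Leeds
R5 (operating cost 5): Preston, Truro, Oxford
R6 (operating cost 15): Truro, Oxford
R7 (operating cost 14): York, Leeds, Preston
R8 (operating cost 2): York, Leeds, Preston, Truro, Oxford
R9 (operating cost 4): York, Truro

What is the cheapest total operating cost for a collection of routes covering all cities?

R2, R8 cover every city at operating cost 7 + 2 = 9.
Any cover uses at least 2 routes; among all covering selections none totals below 9.

9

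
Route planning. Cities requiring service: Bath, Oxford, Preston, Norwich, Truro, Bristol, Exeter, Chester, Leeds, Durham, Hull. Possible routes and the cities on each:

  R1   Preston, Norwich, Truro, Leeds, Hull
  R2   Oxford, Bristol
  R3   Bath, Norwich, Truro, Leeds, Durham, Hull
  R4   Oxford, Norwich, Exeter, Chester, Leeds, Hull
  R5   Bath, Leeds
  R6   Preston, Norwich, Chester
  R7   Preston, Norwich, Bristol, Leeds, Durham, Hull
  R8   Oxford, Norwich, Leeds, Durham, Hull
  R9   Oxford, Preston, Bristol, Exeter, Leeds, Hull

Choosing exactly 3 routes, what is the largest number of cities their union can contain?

Choosing R3, R4, R7 covers {Bath, Oxford, Preston, Norwich, Truro, Bristol, Exeter, Chester, Leeds, Durham, Hull} — 11 cities.
That is all 11 cities.

11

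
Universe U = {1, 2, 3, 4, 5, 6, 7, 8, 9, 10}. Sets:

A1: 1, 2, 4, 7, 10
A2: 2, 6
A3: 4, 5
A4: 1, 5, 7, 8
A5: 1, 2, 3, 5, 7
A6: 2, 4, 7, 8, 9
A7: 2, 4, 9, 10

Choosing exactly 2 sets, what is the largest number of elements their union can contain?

Choosing A4, A7 covers {1, 2, 4, 5, 7, 8, 9, 10} — 8 elements.
No choice of 2 sets does better; here 3, 6 are left uncovered.

8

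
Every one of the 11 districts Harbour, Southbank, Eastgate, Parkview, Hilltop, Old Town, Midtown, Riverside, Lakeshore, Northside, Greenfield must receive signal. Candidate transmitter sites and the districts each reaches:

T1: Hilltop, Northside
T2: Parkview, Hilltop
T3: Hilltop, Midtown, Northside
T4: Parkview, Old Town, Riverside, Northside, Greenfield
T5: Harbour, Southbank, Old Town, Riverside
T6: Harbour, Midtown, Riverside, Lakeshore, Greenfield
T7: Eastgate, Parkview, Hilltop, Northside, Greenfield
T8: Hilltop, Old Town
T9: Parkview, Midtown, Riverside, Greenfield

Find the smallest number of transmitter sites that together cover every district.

T5, T6, T7 together cover {Harbour, Southbank, Eastgate, Parkview, Hilltop, Old Town, Midtown, Riverside, Lakeshore, Northside, Greenfield} — every district.
No 2 of the 9 transmitter sites cover everything (all 36 pairs fall short), so 3 is minimum.
Greedy (largest uncovered first) would take T4, T6, T7, T5 — 4 transmitter sites — but 3 suffice.

3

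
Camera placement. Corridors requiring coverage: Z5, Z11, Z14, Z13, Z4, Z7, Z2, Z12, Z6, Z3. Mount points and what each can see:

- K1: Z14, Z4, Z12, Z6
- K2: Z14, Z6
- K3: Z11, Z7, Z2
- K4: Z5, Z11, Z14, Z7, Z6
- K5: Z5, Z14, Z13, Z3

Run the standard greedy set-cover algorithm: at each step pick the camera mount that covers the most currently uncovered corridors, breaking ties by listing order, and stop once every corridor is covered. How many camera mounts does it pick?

4

Pick 1: K4 covers 5 new corridors (Z5, Z11, Z14, Z7, Z6).
Pick 2: K1 covers 2 new corridors (Z4, Z12).
Pick 3: K5 covers 2 new corridors (Z13, Z3).
Pick 4: K3 covers 1 new corridors (Z2).
Greedy uses 4 camera mounts. (The true minimum is 3.)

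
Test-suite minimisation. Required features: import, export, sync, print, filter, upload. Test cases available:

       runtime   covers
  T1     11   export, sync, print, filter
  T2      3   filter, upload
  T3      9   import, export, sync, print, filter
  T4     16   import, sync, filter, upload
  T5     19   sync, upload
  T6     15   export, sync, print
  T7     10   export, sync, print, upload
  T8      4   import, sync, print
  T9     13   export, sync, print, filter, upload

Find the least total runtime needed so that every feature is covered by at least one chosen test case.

12

T2, T3 cover every feature at runtime 3 + 9 = 12.
Any cover uses at least 2 test cases; among all covering selections none totals below 12.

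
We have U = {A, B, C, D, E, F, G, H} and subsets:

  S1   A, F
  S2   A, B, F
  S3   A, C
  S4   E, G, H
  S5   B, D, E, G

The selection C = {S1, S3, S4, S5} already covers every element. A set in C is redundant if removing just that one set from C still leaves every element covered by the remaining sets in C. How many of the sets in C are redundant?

0

Drop S1: F uncovered — not redundant.
Drop S3: C uncovered — not redundant.
Drop S4: H uncovered — not redundant.
Drop S5: B, D uncovered — not redundant.
None of the sets in C is redundant.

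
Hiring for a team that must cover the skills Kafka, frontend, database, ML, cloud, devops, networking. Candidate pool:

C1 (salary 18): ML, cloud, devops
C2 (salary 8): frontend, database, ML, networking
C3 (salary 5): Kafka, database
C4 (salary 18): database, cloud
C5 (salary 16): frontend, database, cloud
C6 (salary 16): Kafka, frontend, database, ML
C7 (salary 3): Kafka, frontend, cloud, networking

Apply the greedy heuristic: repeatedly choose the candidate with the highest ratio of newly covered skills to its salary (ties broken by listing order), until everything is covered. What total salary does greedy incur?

Pick 1: C7 adds 4 new (Kafka, frontend, cloud, networking) at salary 3 (ratio 4/3).
Pick 2: C2 adds 2 new (database, ML) at salary 8 (ratio 2/8).
Pick 3: C1 adds 1 new (devops) at salary 18 (ratio 1/18).
Greedy total salary: 3 + 8 + 18 = 29. (The true optimum is 26, so greedy overshoots here.)

29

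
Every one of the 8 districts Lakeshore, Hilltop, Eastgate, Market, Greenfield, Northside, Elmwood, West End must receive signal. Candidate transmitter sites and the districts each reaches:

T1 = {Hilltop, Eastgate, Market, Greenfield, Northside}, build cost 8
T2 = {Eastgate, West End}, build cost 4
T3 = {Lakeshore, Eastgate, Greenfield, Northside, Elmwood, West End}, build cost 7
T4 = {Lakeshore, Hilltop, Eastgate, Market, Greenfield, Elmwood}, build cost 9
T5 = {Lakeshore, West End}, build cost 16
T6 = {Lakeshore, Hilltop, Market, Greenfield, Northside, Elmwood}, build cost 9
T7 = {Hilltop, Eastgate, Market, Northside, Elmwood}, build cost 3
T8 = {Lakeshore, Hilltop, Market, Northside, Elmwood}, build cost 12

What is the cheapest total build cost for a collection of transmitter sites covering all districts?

T3, T7 cover every district at build cost 7 + 3 = 10.
Any cover uses at least 2 transmitter sites; among all covering selections none totals below 10.

10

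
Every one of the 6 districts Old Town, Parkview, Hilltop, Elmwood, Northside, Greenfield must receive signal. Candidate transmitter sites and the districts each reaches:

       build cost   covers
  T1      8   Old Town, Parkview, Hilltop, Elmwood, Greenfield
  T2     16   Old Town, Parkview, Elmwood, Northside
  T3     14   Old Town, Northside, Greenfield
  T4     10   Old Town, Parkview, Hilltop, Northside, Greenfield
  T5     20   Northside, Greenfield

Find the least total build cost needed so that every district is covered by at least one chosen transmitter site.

T1, T4 cover every district at build cost 8 + 10 = 18.
Any cover uses at least 2 transmitter sites; among all covering selections none totals below 18.

18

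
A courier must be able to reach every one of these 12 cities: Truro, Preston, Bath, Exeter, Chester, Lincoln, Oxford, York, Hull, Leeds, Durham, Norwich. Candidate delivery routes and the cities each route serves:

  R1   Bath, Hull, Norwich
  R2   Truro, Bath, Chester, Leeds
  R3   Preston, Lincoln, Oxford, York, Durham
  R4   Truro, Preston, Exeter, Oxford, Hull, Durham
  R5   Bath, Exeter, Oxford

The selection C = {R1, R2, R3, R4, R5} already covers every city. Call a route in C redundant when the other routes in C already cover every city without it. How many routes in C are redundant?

2

Drop R1: Norwich uncovered — not redundant.
Drop R2: Chester, Leeds uncovered — not redundant.
Drop R3: Lincoln, York uncovered — not redundant.
Drop R4: the rest still cover every city — redundant.
Drop R5: the rest still cover every city — redundant.
2 redundant: R4, R5.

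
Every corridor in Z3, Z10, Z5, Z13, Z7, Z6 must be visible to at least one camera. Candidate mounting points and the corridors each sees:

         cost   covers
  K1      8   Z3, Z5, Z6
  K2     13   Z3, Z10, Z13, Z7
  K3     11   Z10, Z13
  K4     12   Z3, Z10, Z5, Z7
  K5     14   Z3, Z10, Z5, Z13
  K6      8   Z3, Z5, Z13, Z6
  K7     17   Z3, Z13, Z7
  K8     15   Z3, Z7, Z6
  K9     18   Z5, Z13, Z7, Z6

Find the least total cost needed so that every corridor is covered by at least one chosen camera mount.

20

K4, K6 cover every corridor at cost 12 + 8 = 20.
Any cover uses at least 2 camera mounts; among all covering selections none totals below 20.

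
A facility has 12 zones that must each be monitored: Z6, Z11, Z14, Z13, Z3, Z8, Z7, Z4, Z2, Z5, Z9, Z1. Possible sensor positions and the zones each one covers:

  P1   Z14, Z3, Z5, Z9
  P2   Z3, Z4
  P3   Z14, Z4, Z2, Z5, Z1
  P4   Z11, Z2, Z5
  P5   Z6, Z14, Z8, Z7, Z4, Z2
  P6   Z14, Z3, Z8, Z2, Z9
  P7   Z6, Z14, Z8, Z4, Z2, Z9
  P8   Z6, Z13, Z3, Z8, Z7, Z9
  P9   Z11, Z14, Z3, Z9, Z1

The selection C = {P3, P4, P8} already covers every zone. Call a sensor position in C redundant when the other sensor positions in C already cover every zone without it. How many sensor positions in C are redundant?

Drop P3: Z14, Z4, Z1 uncovered — not redundant.
Drop P4: Z11 uncovered — not redundant.
Drop P8: Z6, Z13, Z3, Z8, … uncovered — not redundant.
None of the sensor positions in C is redundant.

0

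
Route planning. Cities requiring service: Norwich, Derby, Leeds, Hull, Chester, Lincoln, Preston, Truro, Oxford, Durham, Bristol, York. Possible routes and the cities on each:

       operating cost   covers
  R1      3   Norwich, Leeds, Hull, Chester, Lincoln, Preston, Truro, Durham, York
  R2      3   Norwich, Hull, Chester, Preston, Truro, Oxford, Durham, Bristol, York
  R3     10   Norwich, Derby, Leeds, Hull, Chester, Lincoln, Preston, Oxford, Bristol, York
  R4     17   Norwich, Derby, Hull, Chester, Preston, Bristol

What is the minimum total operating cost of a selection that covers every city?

R1, R3 cover every city at operating cost 3 + 10 = 13.
Any cover uses at least 2 routes; among all covering selections none totals below 13.

13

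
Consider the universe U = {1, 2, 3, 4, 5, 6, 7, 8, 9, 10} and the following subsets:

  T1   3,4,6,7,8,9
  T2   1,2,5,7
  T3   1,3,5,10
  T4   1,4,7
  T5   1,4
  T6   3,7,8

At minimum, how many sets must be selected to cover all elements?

T1, T2, T3 together cover {1, 2, 3, 4, 5, 6, 7, 8, 9, 10} — every element.
No 2 of the 6 sets cover everything (all 15 pairs fall short), so 3 is minimum.

3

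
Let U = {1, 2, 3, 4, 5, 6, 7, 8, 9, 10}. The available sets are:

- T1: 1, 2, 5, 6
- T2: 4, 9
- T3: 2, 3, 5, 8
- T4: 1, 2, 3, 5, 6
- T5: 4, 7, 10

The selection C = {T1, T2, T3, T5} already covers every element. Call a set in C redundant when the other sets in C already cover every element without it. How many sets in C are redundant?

0

Drop T1: 1, 6 uncovered — not redundant.
Drop T2: 9 uncovered — not redundant.
Drop T3: 3, 8 uncovered — not redundant.
Drop T5: 7, 10 uncovered — not redundant.
None of the sets in C is redundant.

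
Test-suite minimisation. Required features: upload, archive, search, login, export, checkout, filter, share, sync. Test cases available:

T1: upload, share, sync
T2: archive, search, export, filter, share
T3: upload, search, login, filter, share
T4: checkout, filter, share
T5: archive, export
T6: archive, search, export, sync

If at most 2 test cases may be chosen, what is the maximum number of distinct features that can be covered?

8

Choosing T3, T6 covers {upload, archive, search, login, export, filter, share, sync} — 8 features.
No choice of 2 test cases does better; here checkout is left uncovered.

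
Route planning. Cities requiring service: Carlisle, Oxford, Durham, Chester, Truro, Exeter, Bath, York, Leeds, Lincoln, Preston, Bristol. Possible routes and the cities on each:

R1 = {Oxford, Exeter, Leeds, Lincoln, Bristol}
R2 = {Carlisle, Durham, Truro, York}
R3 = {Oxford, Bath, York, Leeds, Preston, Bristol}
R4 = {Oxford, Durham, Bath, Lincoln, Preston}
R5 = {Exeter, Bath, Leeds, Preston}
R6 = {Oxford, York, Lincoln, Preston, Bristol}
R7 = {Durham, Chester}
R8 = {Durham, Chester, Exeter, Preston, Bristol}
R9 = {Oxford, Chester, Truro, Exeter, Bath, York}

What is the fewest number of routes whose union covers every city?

R1, R2, R3, R7 together cover {Carlisle, Oxford, Durham, Chester, Truro, Exeter, Bath, York, Leeds, Lincoln, Preston, Bristol} — every city.
No 3 of the 9 routes cover everything (all 84 triples fall short), so 4 is minimum.

4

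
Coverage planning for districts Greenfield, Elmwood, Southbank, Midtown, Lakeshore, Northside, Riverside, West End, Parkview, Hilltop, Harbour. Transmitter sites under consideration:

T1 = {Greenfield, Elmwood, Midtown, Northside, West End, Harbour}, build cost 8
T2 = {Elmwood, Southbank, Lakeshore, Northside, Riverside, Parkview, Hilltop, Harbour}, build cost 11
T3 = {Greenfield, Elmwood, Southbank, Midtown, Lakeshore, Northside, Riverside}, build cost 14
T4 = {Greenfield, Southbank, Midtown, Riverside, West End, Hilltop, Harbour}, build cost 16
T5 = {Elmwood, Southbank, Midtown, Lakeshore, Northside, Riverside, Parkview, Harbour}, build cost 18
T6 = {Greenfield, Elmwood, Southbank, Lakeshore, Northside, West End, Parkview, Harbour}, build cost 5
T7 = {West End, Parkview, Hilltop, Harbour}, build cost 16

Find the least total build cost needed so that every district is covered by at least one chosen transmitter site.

T1, T2 cover every district at build cost 8 + 11 = 19.
Any cover uses at least 2 transmitter sites; among all covering selections none totals below 19.

19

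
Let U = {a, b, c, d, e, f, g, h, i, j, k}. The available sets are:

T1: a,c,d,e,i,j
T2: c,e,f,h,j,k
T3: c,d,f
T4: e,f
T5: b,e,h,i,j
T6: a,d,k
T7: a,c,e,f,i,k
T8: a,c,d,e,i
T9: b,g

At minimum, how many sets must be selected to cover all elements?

3

T1, T2, T9 together cover {a, b, c, d, e, f, g, h, i, j, k} — every element.
No 2 of the 9 sets cover everything (all 36 pairs fall short), so 3 is minimum.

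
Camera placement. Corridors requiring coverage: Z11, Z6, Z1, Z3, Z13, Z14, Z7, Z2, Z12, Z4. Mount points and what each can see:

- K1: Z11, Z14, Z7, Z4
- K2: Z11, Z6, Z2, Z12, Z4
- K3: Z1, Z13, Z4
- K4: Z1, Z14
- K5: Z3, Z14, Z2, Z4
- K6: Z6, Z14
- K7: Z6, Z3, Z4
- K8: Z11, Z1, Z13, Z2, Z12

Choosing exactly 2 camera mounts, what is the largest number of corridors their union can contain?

8

Choosing K1, K8 covers {Z11, Z1, Z13, Z14, Z7, Z2, Z12, Z4} — 8 corridors.
No choice of 2 camera mounts does better; here Z6, Z3 are left uncovered.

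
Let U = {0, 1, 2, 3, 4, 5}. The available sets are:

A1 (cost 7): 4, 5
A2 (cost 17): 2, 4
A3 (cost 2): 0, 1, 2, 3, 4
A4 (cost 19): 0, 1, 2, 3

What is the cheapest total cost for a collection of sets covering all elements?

9

A1, A3 cover every element at cost 7 + 2 = 9.
Any cover uses at least 2 sets; among all covering selections none totals below 9.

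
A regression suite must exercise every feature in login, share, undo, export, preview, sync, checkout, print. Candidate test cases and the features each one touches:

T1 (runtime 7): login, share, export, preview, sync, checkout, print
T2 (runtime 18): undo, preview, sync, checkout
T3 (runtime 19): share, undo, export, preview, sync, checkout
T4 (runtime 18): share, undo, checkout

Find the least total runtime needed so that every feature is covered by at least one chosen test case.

25

T1, T2 cover every feature at runtime 7 + 18 = 25.
Any cover uses at least 2 test cases; among all covering selections none totals below 25.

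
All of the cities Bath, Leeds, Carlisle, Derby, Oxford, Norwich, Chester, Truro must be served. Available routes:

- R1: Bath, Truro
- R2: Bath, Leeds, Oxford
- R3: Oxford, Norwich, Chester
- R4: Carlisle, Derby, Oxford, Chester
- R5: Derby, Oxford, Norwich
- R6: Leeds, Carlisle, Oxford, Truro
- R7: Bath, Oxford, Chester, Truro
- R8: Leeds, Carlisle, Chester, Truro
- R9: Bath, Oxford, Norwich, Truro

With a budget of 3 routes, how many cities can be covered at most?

Choosing R1, R5, R8 covers {Bath, Leeds, Carlisle, Derby, Oxford, Norwich, Chester, Truro} — 8 cities.
That is all 8 cities.

8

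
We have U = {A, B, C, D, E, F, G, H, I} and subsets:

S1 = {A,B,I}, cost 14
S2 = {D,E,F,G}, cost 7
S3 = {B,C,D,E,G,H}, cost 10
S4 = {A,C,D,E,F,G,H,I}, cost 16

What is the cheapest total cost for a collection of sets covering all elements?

S3, S4 cover every element at cost 10 + 16 = 26.
Any cover uses at least 2 sets; among all covering selections none totals below 26.

26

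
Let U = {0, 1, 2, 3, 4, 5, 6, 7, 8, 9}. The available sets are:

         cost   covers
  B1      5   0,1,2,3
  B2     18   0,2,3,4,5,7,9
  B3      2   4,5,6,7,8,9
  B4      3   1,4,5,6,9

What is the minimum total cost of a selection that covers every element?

7

B1, B3 cover every element at cost 5 + 2 = 7.
Any cover uses at least 2 sets; among all covering selections none totals below 7.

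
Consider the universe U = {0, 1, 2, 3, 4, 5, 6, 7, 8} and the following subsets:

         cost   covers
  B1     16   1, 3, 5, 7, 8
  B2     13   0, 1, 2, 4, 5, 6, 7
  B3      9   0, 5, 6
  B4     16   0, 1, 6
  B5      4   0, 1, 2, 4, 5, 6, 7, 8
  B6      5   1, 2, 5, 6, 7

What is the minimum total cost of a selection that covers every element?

20

B1, B5 cover every element at cost 16 + 4 = 20.
Any cover uses at least 2 sets; among all covering selections none totals below 20.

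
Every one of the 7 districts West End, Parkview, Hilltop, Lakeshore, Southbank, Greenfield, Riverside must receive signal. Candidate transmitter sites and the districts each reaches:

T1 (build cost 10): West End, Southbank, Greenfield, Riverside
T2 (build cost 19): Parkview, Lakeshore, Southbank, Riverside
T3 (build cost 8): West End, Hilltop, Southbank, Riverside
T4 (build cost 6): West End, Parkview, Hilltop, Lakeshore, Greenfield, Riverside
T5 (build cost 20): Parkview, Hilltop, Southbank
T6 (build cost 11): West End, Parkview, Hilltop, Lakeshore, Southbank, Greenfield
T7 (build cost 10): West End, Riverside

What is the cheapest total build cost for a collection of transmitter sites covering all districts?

14

T3, T4 cover every district at build cost 8 + 6 = 14.
Any cover uses at least 2 transmitter sites; among all covering selections none totals below 14.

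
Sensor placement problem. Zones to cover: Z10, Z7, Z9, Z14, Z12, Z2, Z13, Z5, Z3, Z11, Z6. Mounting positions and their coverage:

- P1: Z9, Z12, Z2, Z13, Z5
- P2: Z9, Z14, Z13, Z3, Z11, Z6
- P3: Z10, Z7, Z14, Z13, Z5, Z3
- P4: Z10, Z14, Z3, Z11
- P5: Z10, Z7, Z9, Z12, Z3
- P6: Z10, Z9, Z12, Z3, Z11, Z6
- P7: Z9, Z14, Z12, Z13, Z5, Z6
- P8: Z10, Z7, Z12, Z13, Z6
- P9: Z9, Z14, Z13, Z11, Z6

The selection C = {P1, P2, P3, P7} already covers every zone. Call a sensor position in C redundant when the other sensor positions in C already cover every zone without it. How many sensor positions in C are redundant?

Drop P1: Z2 uncovered — not redundant.
Drop P2: Z11 uncovered — not redundant.
Drop P3: Z10, Z7 uncovered — not redundant.
Drop P7: the rest still cover every zone — redundant.
1 redundant: P7.

1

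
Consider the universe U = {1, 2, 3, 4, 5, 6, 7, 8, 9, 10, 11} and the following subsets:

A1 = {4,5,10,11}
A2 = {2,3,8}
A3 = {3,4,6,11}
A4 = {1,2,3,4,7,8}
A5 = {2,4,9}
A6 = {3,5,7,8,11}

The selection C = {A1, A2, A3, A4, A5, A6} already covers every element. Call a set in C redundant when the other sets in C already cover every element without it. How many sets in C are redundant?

Drop A1: 10 uncovered — not redundant.
Drop A2: the rest still cover every element — redundant.
Drop A3: 6 uncovered — not redundant.
Drop A4: 1 uncovered — not redundant.
Drop A5: 9 uncovered — not redundant.
Drop A6: the rest still cover every element — redundant.
2 redundant: A2, A6.

2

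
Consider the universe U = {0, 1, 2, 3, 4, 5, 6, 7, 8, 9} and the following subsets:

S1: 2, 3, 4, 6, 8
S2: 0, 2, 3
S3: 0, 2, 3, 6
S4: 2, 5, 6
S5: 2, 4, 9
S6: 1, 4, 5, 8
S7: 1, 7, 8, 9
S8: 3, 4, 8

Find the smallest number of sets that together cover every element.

S3, S6, S7 together cover {0, 1, 2, 3, 4, 5, 6, 7, 8, 9} — every element.
No 2 of the 8 sets cover everything (all 28 pairs fall short), so 3 is minimum.
Greedy (largest uncovered first) would take S1, S7, S2, S4 — 4 sets — but 3 suffice.

3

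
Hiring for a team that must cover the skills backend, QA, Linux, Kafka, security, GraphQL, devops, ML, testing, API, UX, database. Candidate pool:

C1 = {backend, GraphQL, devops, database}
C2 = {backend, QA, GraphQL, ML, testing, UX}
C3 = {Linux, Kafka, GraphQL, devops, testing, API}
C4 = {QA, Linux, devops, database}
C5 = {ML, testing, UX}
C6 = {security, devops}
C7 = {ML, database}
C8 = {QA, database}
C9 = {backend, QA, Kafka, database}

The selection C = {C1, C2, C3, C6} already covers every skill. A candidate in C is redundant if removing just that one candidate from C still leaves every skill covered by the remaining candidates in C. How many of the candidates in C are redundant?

Drop C1: database uncovered — not redundant.
Drop C2: QA, ML, UX uncovered — not redundant.
Drop C3: Linux, Kafka, API uncovered — not redundant.
Drop C6: security uncovered — not redundant.
None of the candidates in C is redundant.

0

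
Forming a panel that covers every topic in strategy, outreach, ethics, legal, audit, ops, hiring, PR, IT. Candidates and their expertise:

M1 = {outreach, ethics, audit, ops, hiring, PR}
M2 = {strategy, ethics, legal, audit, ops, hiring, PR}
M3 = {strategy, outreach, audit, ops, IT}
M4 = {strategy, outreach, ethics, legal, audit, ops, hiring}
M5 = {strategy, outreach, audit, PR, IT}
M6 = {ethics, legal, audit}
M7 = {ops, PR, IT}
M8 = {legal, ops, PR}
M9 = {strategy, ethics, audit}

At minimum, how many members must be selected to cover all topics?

M2, M3 together cover {strategy, outreach, ethics, legal, audit, ops, hiring, PR, IT} — every topic.
No single member contains all 9 topics, so 2 is optimal.

2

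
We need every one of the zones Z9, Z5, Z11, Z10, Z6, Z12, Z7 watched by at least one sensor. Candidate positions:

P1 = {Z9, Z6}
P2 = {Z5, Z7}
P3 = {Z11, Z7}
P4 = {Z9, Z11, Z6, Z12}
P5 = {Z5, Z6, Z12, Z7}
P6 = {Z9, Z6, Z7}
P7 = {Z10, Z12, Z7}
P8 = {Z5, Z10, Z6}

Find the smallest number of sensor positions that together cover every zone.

3

P2, P4, P7 together cover {Z9, Z5, Z11, Z10, Z6, Z12, Z7} — every zone.
No 2 of the 8 sensor positions cover everything (all 28 pairs fall short), so 3 is minimum.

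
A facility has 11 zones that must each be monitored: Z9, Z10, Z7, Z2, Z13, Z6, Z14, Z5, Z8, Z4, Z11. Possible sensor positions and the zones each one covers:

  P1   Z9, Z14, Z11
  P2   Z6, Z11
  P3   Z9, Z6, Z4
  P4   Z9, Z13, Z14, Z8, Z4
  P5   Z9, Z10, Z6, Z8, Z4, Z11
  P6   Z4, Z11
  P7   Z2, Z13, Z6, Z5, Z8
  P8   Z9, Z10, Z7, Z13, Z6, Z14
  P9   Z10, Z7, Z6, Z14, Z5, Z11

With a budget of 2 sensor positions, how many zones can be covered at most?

10

Choosing P4, P9 covers {Z9, Z10, Z7, Z13, Z6, Z14, Z5, Z8, Z4, Z11} — 10 zones.
No choice of 2 sensor positions does better; here Z2 is left uncovered.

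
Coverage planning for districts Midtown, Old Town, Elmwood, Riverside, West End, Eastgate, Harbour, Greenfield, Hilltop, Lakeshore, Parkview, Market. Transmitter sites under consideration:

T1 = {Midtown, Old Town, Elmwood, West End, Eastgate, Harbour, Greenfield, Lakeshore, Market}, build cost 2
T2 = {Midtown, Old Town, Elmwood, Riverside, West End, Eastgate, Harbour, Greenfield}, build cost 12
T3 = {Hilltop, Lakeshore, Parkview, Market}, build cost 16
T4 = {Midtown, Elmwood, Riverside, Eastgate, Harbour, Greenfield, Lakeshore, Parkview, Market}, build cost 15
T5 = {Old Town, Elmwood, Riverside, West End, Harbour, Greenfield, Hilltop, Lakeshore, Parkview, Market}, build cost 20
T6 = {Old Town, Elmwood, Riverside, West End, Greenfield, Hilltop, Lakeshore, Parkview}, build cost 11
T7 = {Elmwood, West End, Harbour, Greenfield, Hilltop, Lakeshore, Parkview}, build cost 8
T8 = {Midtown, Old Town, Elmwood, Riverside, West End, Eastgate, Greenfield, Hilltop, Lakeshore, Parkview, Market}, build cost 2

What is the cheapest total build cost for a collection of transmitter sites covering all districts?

T1, T8 cover every district at build cost 2 + 2 = 4.
Any cover uses at least 2 transmitter sites; among all covering selections none totals below 4.

4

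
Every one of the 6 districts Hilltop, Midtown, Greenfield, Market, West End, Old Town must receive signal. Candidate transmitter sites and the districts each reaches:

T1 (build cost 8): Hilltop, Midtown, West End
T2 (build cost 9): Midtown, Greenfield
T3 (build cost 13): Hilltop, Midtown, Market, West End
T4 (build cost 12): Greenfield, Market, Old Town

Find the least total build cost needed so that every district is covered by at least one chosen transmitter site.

20

T1, T4 cover every district at build cost 8 + 12 = 20.
Any cover uses at least 2 transmitter sites; among all covering selections none totals below 20.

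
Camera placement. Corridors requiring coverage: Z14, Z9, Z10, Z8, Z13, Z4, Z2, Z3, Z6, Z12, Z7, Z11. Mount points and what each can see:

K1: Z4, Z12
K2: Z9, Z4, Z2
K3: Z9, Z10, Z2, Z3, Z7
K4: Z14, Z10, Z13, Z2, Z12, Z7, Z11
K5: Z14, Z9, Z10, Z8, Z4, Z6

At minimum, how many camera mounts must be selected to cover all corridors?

3

K3, K4, K5 together cover {Z14, Z9, Z10, Z8, Z13, Z4, Z2, Z3, Z6, Z12, Z7, Z11} — every corridor.
No 2 of the 5 camera mounts cover everything (all 10 pairs fall short), so 3 is minimum.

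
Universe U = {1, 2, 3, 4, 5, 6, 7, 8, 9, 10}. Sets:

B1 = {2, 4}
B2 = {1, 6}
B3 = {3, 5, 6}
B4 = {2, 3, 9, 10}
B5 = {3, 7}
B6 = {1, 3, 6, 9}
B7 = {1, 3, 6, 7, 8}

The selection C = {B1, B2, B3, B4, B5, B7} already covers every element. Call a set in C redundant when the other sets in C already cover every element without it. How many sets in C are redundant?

2

Drop B1: 4 uncovered — not redundant.
Drop B2: the rest still cover every element — redundant.
Drop B3: 5 uncovered — not redundant.
Drop B4: 9, 10 uncovered — not redundant.
Drop B5: the rest still cover every element — redundant.
Drop B7: 8 uncovered — not redundant.
2 redundant: B2, B5.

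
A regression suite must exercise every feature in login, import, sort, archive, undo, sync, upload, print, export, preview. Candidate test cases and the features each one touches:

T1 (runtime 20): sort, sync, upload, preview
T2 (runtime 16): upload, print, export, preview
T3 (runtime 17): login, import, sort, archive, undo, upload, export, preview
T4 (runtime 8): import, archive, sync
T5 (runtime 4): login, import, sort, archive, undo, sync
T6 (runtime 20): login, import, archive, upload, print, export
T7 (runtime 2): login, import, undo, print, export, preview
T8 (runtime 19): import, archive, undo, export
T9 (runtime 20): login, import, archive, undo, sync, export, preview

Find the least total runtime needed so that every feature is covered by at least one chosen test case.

20

T2, T5 cover every feature at runtime 16 + 4 = 20.
Any cover uses at least 2 test cases; among all covering selections none totals below 20.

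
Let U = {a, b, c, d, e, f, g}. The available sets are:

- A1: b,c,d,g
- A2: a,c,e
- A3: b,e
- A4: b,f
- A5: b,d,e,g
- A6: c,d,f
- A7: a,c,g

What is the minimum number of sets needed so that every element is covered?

3

A1, A2, A4 together cover {a, b, c, d, e, f, g} — every element.
No 2 of the 7 sets cover everything (all 21 pairs fall short), so 3 is minimum.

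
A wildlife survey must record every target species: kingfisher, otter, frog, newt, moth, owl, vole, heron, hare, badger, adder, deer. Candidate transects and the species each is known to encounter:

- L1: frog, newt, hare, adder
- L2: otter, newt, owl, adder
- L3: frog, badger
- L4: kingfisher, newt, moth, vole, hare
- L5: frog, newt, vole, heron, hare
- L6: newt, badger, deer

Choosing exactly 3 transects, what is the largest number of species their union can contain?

10

Choosing L2, L3, L4 covers {kingfisher, otter, frog, newt, moth, owl, vole, hare, badger, adder} — 10 species.
No choice of 3 transects does better; here heron, deer are left uncovered.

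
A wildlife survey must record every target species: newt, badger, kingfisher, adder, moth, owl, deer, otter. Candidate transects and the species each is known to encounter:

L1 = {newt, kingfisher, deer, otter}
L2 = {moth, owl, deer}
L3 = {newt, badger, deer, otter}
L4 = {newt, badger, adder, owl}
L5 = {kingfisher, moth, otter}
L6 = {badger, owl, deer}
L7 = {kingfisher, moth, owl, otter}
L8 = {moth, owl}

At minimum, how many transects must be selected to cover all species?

3

L1, L2, L4 together cover {newt, badger, kingfisher, adder, moth, owl, deer, otter} — every species.
No 2 of the 8 transects cover everything (all 28 pairs fall short), so 3 is minimum.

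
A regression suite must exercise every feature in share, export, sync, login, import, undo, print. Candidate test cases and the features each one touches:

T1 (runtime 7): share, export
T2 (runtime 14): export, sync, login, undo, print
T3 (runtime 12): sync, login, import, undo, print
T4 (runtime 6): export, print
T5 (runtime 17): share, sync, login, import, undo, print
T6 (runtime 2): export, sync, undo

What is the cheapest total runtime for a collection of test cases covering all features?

19

T1, T3 cover every feature at runtime 7 + 12 = 19.
Any cover uses at least 2 test cases; among all covering selections none totals below 19.
Greedy by coverage-per-runtime would pick T6, T3, T1 for 21 — worse than the optimum 19.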